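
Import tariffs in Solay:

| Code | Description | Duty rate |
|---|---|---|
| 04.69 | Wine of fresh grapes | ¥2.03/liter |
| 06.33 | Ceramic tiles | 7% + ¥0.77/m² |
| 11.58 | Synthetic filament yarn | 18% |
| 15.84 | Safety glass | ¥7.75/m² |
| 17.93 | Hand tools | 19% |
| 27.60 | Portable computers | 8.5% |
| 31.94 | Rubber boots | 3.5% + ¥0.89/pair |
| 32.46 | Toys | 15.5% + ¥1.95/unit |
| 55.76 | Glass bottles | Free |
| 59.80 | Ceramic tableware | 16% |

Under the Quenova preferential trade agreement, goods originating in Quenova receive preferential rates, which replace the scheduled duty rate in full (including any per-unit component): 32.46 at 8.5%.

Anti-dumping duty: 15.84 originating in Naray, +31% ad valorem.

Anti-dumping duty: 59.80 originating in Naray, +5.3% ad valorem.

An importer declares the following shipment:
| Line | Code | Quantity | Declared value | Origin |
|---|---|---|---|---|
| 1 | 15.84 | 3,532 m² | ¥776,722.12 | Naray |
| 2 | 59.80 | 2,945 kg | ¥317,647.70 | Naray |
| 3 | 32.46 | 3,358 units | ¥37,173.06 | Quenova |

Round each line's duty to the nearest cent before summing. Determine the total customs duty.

Line 1 (15.84, Naray, 3,532 m², ¥776,722.12):
Base rate for 15.84 is ¥7.75/m².
Additional duty on 15.84 from Naray: +31% ad valorem. Applied ad valorem rate = 31%.
Duty = ¥776,722.12 × 31% + 3,532 × ¥7.75 = ¥268,156.86.
Line 2 (59.80, Naray, 2,945 kg, ¥317,647.70):
Base rate for 59.80 is 16%.
Additional duty on 59.80 from Naray: +5.3%. Applied ad valorem rate: 16% + 5.3% = 21.3%.
Duty = ¥317,647.70 × 21.3% = ¥67,658.96.
Line 3 (32.46, Quenova, 3,358 units, ¥37,173.06):
Base rate for 32.46 is 15.5% + ¥1.95/unit.
Origin Quenova qualifies under the Solay–Quenova agreement and 32.46 is covered: preferential rate 8.5% applies instead.
Duty = ¥37,173.06 × 8.5% = ¥3,159.71.
Total = ¥268,156.86 + ¥67,658.96 + ¥3,159.71 = ¥338,975.53.

¥338,975.53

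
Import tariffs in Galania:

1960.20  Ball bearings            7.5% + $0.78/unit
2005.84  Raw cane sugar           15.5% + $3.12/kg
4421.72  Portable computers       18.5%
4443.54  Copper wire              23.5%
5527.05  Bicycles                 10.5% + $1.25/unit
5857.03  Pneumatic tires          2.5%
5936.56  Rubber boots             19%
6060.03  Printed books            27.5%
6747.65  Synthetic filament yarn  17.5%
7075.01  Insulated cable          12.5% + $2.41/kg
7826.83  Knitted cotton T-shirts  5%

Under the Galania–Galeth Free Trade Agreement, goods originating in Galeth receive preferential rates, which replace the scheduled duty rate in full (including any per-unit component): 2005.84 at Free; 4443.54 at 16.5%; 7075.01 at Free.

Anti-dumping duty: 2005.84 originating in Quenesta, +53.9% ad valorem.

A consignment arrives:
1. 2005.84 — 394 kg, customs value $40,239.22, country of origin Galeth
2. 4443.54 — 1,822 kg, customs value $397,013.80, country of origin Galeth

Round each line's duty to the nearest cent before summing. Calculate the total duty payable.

Line 1 (2005.84, Galeth, 394 kg, $40,239.22):
Base rate for 2005.84 is 15.5% + $3.12/kg.
Origin Galeth qualifies under the Galania–Galeth agreement and 2005.84 is covered: preferential rate Free applies instead.
The additional-duty order on 2005.84 targets Quenesta, not Galeth; it does not apply.
Duty = $40,239.22 × 0% = $0.00.
Line 2 (4443.54, Galeth, 1,822 kg, $397,013.80):
Base rate for 4443.54 is 23.5%.
Origin Galeth qualifies under the Galania–Galeth agreement and 4443.54 is covered: preferential rate 16.5% applies instead.
Duty = $397,013.80 × 16.5% = $65,507.28.
Total = $0.00 + $65,507.28 = $65,507.28.

$65,507.28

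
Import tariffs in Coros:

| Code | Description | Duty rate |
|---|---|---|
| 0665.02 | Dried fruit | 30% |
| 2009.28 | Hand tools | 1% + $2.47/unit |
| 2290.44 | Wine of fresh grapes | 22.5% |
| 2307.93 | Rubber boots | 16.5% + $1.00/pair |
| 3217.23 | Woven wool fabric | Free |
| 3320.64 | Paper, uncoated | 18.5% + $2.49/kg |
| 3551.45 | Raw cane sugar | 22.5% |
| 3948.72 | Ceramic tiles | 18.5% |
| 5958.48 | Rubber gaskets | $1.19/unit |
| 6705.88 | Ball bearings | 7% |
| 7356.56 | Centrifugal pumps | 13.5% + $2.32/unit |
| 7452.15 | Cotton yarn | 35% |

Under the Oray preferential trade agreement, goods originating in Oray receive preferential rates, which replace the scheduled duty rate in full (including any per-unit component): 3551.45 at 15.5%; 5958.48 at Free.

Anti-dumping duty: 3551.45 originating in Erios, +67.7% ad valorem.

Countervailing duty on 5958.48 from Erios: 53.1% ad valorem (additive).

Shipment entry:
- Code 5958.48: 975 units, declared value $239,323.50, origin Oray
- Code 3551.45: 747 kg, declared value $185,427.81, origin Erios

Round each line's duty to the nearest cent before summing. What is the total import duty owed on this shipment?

$167,255.88

Line 1 (5958.48, Oray, 975 units, $239,323.50):
Base rate for 5958.48 is $1.19/unit.
Origin Oray qualifies under the Coros–Oray agreement and 5958.48 is covered: preferential rate Free applies instead.
The additional-duty order on 5958.48 targets Erios, not Oray; it does not apply.
Duty = $239,323.50 × 0% = $0.00.
Line 2 (3551.45, Erios, 747 kg, $185,427.81):
Base rate for 3551.45 is 22.5%.
3551.45 has an FTA preferential rate, but origin Erios is not Oray; base rate stands.
Additional duty on 3551.45 from Erios: +67.7%. Applied ad valorem rate: 22.5% + 67.7% = 90.2%.
Duty = $185,427.81 × 90.2% = $167,255.88.
Total = $0.00 + $167,255.88 = $167,255.88.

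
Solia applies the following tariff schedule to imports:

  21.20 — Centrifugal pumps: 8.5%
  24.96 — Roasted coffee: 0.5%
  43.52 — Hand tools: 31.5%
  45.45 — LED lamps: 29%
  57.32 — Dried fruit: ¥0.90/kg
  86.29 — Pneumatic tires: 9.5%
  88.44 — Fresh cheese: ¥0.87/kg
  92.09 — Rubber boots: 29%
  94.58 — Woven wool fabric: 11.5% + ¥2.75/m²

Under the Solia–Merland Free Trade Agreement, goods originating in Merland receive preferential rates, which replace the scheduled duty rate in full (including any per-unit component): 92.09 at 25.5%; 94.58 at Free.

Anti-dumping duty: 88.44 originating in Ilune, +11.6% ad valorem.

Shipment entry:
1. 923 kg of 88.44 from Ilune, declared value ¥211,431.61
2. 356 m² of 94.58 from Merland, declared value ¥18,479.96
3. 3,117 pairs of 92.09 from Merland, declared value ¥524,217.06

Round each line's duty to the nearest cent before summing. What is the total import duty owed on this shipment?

¥159,004.43

Line 1 (88.44, Ilune, 923 kg, ¥211,431.61):
Base rate for 88.44 is ¥0.87/kg.
Additional duty on 88.44 from Ilune: +11.6% ad valorem. Applied ad valorem rate = 11.6%.
Duty = ¥211,431.61 × 11.6% + 923 × ¥0.87 = ¥25,329.08.
Line 2 (94.58, Merland, 356 m², ¥18,479.96):
Base rate for 94.58 is 11.5% + ¥2.75/m².
Origin Merland qualifies under the Solia–Merland agreement and 94.58 is covered: preferential rate Free applies instead.
Duty = ¥18,479.96 × 0% = ¥0.00.
Line 3 (92.09, Merland, 3,117 pairs, ¥524,217.06):
Base rate for 92.09 is 29%.
Origin Merland qualifies under the Solia–Merland agreement and 92.09 is covered: preferential rate 25.5% applies instead.
Duty = ¥524,217.06 × 25.5% = ¥133,675.35.
Total = ¥25,329.08 + ¥0.00 + ¥133,675.35 = ¥159,004.43.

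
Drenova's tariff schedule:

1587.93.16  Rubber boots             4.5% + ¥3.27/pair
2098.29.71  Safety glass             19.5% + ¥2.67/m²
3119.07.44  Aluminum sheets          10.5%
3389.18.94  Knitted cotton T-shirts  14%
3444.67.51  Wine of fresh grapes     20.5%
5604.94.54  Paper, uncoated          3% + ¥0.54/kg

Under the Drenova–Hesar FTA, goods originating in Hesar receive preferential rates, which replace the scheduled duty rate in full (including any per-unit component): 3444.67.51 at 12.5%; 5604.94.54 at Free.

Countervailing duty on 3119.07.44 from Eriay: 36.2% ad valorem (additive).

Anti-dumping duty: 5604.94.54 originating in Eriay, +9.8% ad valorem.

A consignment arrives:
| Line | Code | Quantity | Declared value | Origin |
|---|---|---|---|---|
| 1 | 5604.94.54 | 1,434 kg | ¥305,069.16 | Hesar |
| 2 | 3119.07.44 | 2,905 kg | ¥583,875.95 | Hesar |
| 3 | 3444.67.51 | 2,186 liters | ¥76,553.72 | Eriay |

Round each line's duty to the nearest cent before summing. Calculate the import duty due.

¥77,000.48

Line 1 (5604.94.54, Hesar, 1,434 kg, ¥305,069.16):
Base rate for 5604.94.54 is 3% + ¥0.54/kg.
Origin Hesar qualifies under the Drenova–Hesar agreement and 5604.94.54 is covered: preferential rate Free applies instead.
The additional-duty order on 5604.94.54 targets Eriay, not Hesar; it does not apply.
Duty = ¥305,069.16 × 0% = ¥0.00.
Line 2 (3119.07.44, Hesar, 2,905 kg, ¥583,875.95):
Base rate for 3119.07.44 is 10.5%.
Origin Hesar is the FTA partner but 3119.07.44 is not on the preference list; base rate stands.
The additional-duty order on 3119.07.44 targets Eriay, not Hesar; it does not apply.
Duty = ¥583,875.95 × 10.5% = ¥61,306.97.
Line 3 (3444.67.51, Eriay, 2,186 liters, ¥76,553.72):
Base rate for 3444.67.51 is 20.5%.
3444.67.51 has an FTA preferential rate, but origin Eriay is not Hesar; base rate stands.
Duty = ¥76,553.72 × 20.5% = ¥15,693.51.
Total = ¥0.00 + ¥61,306.97 + ¥15,693.51 = ¥77,000.48.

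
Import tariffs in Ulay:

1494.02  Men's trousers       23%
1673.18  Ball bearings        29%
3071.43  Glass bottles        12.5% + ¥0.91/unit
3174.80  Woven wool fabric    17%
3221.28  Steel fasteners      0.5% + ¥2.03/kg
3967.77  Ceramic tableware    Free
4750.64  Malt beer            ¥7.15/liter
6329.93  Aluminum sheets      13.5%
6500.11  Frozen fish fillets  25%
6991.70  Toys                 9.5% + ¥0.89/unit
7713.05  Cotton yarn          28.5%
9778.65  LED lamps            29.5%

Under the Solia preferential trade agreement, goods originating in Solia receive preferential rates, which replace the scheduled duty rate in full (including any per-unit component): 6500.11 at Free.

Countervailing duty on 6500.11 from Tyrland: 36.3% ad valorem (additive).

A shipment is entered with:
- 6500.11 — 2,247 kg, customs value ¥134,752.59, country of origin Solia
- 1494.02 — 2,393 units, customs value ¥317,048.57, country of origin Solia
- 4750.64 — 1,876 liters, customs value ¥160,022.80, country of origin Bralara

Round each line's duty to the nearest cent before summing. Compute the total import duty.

¥86,334.57

Line 1 (6500.11, Solia, 2,247 kg, ¥134,752.59):
Base rate for 6500.11 is 25%.
Origin Solia qualifies under the Ulay–Solia agreement and 6500.11 is covered: preferential rate Free applies instead.
The additional-duty order on 6500.11 targets Tyrland, not Solia; it does not apply.
Duty = ¥134,752.59 × 0% = ¥0.00.
Line 2 (1494.02, Solia, 2,393 units, ¥317,048.57):
Base rate for 1494.02 is 23%.
Origin Solia is the FTA partner but 1494.02 is not on the preference list; base rate stands.
Duty = ¥317,048.57 × 23% = ¥72,921.17.
Line 3 (4750.64, Bralara, 1,876 liters, ¥160,022.80):
Base rate for 4750.64 is ¥7.15/liter.
Duty = 1,876 × ¥7.15 = ¥13,413.40.
Total = ¥0.00 + ¥72,921.17 + ¥13,413.40 = ¥86,334.57.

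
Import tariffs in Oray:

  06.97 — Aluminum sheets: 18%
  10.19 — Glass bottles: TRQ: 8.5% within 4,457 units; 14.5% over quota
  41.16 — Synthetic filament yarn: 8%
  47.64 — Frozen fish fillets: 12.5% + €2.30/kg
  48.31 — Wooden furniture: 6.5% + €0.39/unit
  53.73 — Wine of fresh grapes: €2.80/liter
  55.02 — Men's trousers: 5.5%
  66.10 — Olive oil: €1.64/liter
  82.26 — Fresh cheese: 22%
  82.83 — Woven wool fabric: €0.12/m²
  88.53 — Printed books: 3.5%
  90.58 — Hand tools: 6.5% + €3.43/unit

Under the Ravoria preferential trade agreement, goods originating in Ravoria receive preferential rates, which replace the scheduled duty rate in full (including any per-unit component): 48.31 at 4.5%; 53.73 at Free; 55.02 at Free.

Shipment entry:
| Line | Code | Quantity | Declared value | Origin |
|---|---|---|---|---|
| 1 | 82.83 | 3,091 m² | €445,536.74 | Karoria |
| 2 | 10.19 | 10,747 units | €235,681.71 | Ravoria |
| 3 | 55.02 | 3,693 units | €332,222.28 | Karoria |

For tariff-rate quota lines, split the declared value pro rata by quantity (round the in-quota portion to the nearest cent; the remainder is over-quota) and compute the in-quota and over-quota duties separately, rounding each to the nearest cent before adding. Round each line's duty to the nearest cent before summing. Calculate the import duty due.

Line 1 (82.83, Karoria, 3,091 m², €445,536.74):
Base rate for 82.83 is €0.12/m².
Duty = 3,091 × €0.12 = €370.92.
Line 2 (10.19, Ravoria, 10,747 units, €235,681.71):
Code 10.19 is under a tariff-rate quota (threshold 4,457 units). In-quota: 4,457 units at 8.5%; over-quota: 6,290 units at 14.5%.
Pro-rata value split: in-quota = €235,681.71 × 4,457/10,747 = €97,742.01; over-quota = €235,681.71 − €97,742.01 = €137,939.70.
In-quota duty = €97,742.01 × 8.5% = €8,308.07. Over-quota duty = €137,939.70 × 14.5% = €20,001.26.
Line duty = €8,308.07 + €20,001.26 = €28,309.33.
Line 3 (55.02, Karoria, 3,693 units, €332,222.28):
Base rate for 55.02 is 5.5%.
55.02 has an FTA preferential rate, but origin Karoria is not Ravoria; base rate stands.
Duty = €332,222.28 × 5.5% = €18,272.23.
Total = €370.92 + €28,309.33 + €18,272.23 = €46,952.48.

€46,952.48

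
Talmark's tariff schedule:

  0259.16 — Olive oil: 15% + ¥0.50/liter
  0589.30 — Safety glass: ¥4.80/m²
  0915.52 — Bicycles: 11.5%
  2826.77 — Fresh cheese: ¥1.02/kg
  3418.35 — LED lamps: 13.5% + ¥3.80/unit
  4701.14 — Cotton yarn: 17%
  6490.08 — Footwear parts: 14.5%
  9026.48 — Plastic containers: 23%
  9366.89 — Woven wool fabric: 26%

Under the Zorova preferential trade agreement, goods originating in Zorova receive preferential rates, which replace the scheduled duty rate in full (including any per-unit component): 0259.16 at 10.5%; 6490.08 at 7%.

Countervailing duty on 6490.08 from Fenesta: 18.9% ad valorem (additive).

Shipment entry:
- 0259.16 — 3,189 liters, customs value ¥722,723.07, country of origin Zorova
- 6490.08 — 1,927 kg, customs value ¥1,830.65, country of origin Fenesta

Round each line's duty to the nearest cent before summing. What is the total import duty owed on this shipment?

¥76,497.36

Line 1 (0259.16, Zorova, 3,189 liters, ¥722,723.07):
Base rate for 0259.16 is 15% + ¥0.50/liter.
Origin Zorova qualifies under the Talmark–Zorova agreement and 0259.16 is covered: preferential rate 10.5% applies instead.
Duty = ¥722,723.07 × 10.5% = ¥75,885.92.
Line 2 (6490.08, Fenesta, 1,927 kg, ¥1,830.65):
Base rate for 6490.08 is 14.5%.
6490.08 has an FTA preferential rate, but origin Fenesta is not Zorova; base rate stands.
Additional duty on 6490.08 from Fenesta: +18.9%. Applied ad valorem rate: 14.5% + 18.9% = 33.4%.
Duty = ¥1,830.65 × 33.4% = ¥611.44.
Total = ¥75,885.92 + ¥611.44 = ¥76,497.36.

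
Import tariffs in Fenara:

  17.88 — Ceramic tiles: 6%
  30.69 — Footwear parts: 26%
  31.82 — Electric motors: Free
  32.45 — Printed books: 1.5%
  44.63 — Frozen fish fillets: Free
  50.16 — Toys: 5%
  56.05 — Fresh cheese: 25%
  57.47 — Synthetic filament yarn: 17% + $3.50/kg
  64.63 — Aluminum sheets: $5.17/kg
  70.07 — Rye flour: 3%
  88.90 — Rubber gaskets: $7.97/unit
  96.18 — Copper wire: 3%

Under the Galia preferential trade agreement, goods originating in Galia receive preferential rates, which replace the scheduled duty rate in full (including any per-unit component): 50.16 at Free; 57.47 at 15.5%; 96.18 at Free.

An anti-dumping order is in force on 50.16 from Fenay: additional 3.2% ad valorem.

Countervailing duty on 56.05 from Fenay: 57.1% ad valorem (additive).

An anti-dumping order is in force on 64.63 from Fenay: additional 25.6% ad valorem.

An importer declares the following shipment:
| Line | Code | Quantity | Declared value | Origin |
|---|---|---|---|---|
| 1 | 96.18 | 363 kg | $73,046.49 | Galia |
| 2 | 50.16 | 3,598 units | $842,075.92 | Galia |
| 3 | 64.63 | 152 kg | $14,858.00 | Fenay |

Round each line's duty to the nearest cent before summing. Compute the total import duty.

$4,589.49

Line 1 (96.18, Galia, 363 kg, $73,046.49):
Base rate for 96.18 is 3%.
Origin Galia qualifies under the Fenara–Galia agreement and 96.18 is covered: preferential rate Free applies instead.
Duty = $73,046.49 × 0% = $0.00.
Line 2 (50.16, Galia, 3,598 units, $842,075.92):
Base rate for 50.16 is 5%.
Origin Galia qualifies under the Fenara–Galia agreement and 50.16 is covered: preferential rate Free applies instead.
The additional-duty order on 50.16 targets Fenay, not Galia; it does not apply.
Duty = $842,075.92 × 0% = $0.00.
Line 3 (64.63, Fenay, 152 kg, $14,858.00):
Base rate for 64.63 is $5.17/kg.
Additional duty on 64.63 from Fenay: +25.6% ad valorem. Applied ad valorem rate = 25.6%.
Duty = $14,858.00 × 25.6% + 152 × $5.17 = $4,589.49.
Total = $0.00 + $0.00 + $4,589.49 = $4,589.49.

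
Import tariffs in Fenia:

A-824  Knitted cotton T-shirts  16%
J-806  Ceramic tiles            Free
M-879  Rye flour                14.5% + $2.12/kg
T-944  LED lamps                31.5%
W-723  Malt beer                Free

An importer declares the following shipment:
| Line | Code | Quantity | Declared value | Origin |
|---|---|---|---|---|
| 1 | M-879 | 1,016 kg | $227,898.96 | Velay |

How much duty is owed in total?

$35,199.27

Line 1 (M-879, Velay, 1,016 kg, $227,898.96):
Base rate for M-879 is 14.5% + $2.12/kg.
Duty = $227,898.96 × 14.5% + 1,016 × $2.12 = $35,199.27.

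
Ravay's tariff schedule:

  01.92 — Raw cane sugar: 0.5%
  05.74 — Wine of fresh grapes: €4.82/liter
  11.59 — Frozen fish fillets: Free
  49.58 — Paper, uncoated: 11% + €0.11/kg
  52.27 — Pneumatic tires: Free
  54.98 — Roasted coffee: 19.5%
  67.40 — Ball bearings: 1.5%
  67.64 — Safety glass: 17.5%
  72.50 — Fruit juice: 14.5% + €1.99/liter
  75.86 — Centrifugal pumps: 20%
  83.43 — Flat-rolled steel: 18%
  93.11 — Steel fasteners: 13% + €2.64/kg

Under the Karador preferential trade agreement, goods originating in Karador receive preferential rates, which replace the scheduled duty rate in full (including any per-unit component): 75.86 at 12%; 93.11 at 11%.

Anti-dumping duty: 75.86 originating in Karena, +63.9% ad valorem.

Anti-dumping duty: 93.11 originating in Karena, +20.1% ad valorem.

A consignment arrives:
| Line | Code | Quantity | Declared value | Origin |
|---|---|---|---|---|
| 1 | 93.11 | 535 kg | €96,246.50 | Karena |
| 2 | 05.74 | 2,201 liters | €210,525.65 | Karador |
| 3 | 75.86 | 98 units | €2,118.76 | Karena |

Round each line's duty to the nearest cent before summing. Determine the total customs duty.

€45,656.45

Line 1 (93.11, Karena, 535 kg, €96,246.50):
Base rate for 93.11 is 13% + €2.64/kg.
93.11 has an FTA preferential rate, but origin Karena is not Karador; base rate stands.
Additional duty on 93.11 from Karena: +20.1%. Applied ad valorem rate: 13% + 20.1% = 33.1%.
Duty = €96,246.50 × 33.1% + 535 × €2.64 = €33,269.99.
Line 2 (05.74, Karador, 2,201 liters, €210,525.65):
Base rate for 05.74 is €4.82/liter.
Origin Karador is the FTA partner but 05.74 is not on the preference list; base rate stands.
Duty = 2,201 × €4.82 = €10,608.82.
Line 3 (75.86, Karena, 98 units, €2,118.76):
Base rate for 75.86 is 20%.
75.86 has an FTA preferential rate, but origin Karena is not Karador; base rate stands.
Additional duty on 75.86 from Karena: +63.9%. Applied ad valorem rate: 20% + 63.9% = 83.9%.
Duty = €2,118.76 × 83.9% = €1,777.64.
Total = €33,269.99 + €10,608.82 + €1,777.64 = €45,656.45.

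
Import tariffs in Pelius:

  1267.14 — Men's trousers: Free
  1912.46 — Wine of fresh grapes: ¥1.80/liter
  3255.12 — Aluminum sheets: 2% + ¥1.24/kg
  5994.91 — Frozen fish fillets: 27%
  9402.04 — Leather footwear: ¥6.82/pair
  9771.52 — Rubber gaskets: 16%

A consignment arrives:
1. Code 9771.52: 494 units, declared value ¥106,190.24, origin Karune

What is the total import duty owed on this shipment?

Line 1 (9771.52, Karune, 494 units, ¥106,190.24):
Base rate for 9771.52 is 16%.
Duty = ¥106,190.24 × 16% = ¥16,990.44.

¥16,990.44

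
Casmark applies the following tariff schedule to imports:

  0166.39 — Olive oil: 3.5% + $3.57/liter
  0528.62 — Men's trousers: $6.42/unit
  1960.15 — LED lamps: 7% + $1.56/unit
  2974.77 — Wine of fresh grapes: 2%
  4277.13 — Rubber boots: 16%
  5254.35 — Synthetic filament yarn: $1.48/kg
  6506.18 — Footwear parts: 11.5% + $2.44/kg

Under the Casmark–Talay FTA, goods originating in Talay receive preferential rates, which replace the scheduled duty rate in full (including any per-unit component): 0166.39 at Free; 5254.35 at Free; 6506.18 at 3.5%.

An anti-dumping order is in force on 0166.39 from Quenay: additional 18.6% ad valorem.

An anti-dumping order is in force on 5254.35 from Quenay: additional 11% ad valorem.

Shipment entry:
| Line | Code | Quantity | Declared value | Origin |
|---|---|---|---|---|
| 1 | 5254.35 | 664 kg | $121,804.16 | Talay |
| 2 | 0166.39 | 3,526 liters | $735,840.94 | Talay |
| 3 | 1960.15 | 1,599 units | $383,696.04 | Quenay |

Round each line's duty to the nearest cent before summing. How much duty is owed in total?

$29,353.16

Line 1 (5254.35, Talay, 664 kg, $121,804.16):
Base rate for 5254.35 is $1.48/kg.
Origin Talay qualifies under the Casmark–Talay agreement and 5254.35 is covered: preferential rate Free applies instead.
The additional-duty order on 5254.35 targets Quenay, not Talay; it does not apply.
Duty = $121,804.16 × 0% = $0.00.
Line 2 (0166.39, Talay, 3,526 liters, $735,840.94):
Base rate for 0166.39 is 3.5% + $3.57/liter.
Origin Talay qualifies under the Casmark–Talay agreement and 0166.39 is covered: preferential rate Free applies instead.
The additional-duty order on 0166.39 targets Quenay, not Talay; it does not apply.
Duty = $735,840.94 × 0% = $0.00.
Line 3 (1960.15, Quenay, 1,599 units, $383,696.04):
Base rate for 1960.15 is 7% + $1.56/unit.
Duty = $383,696.04 × 7% + 1,599 × $1.56 = $29,353.16.
Total = $0.00 + $0.00 + $29,353.16 = $29,353.16.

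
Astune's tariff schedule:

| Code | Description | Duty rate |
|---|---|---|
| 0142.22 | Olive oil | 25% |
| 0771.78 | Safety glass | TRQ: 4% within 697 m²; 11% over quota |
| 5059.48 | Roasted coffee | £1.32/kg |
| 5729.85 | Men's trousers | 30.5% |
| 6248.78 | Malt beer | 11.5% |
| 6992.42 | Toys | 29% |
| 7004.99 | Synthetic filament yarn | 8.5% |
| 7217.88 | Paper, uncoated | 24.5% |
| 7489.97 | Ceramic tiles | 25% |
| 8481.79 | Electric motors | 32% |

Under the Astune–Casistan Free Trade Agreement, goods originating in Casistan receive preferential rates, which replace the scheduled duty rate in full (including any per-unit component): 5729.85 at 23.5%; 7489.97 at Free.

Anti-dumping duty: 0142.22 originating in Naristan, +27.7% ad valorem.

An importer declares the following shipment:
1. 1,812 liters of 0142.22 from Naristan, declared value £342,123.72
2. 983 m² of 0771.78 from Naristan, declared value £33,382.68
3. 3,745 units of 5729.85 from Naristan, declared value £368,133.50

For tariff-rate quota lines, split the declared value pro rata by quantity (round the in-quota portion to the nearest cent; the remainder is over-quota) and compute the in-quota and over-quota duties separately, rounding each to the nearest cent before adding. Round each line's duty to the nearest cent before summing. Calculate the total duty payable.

Line 1 (0142.22, Naristan, 1,812 liters, £342,123.72):
Base rate for 0142.22 is 25%.
Additional duty on 0142.22 from Naristan: +27.7%. Applied ad valorem rate: 25% + 27.7% = 52.7%.
Duty = £342,123.72 × 52.7% = £180,299.20.
Line 2 (0771.78, Naristan, 983 m², £33,382.68):
Code 0771.78 is under a tariff-rate quota (threshold 697 m²). In-quota: 697 m² at 4%; over-quota: 286 m² at 11%.
Pro-rata value split: in-quota = £33,382.68 × 697/983 = £23,670.12; over-quota = £33,382.68 − £23,670.12 = £9,712.56.
In-quota duty = £23,670.12 × 4% = £946.80. Over-quota duty = £9,712.56 × 11% = £1,068.38.
Line duty = £946.80 + £1,068.38 = £2,015.18.
Line 3 (5729.85, Naristan, 3,745 units, £368,133.50):
Base rate for 5729.85 is 30.5%.
5729.85 has an FTA preferential rate, but origin Naristan is not Casistan; base rate stands.
Duty = £368,133.50 × 30.5% = £112,280.72.
Total = £180,299.20 + £2,015.18 + £112,280.72 = £294,595.10.

£294,595.10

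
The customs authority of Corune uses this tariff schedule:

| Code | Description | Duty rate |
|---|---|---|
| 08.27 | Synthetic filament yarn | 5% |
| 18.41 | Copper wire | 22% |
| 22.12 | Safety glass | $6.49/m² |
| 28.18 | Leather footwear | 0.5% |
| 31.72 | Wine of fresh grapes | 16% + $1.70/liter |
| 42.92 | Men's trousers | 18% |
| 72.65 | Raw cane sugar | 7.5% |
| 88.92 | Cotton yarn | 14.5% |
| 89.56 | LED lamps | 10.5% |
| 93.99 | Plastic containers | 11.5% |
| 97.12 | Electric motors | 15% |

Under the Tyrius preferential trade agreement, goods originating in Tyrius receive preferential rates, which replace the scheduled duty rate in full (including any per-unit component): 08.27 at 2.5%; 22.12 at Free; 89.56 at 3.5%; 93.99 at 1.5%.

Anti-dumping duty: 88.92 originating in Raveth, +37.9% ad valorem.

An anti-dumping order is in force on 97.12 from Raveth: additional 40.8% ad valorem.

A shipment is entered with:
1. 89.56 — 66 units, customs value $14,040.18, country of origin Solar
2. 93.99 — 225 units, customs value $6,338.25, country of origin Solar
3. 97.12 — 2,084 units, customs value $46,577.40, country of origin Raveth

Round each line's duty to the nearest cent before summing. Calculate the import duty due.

Line 1 (89.56, Solar, 66 units, $14,040.18):
Base rate for 89.56 is 10.5%.
89.56 has an FTA preferential rate, but origin Solar is not Tyrius; base rate stands.
Duty = $14,040.18 × 10.5% = $1,474.22.
Line 2 (93.99, Solar, 225 units, $6,338.25):
Base rate for 93.99 is 11.5%.
93.99 has an FTA preferential rate, but origin Solar is not Tyrius; base rate stands.
Duty = $6,338.25 × 11.5% = $728.90.
Line 3 (97.12, Raveth, 2,084 units, $46,577.40):
Base rate for 97.12 is 15%.
Additional duty on 97.12 from Raveth: +40.8%. Applied ad valorem rate: 15% + 40.8% = 55.8%.
Duty = $46,577.40 × 55.8% = $25,990.19.
Total = $1,474.22 + $728.90 + $25,990.19 = $28,193.31.

$28,193.31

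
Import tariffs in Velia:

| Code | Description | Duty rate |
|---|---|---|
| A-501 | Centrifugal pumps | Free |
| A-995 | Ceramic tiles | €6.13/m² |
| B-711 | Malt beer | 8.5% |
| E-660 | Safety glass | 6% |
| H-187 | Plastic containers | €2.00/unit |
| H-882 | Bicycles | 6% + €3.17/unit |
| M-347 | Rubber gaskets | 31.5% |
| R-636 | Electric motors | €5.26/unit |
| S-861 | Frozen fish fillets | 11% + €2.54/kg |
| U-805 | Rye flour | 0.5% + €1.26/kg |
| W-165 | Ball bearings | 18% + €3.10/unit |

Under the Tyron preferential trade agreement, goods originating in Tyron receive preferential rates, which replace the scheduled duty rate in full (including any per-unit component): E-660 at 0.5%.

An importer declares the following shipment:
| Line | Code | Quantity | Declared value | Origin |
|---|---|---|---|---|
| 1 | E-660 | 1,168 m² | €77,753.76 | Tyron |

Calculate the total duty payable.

€388.77

Line 1 (E-660, Tyron, 1,168 m², €77,753.76):
Base rate for E-660 is 6%.
Origin Tyron qualifies under the Velia–Tyron agreement and E-660 is covered: preferential rate 0.5% applies instead.
Duty = €77,753.76 × 0.5% = €388.77.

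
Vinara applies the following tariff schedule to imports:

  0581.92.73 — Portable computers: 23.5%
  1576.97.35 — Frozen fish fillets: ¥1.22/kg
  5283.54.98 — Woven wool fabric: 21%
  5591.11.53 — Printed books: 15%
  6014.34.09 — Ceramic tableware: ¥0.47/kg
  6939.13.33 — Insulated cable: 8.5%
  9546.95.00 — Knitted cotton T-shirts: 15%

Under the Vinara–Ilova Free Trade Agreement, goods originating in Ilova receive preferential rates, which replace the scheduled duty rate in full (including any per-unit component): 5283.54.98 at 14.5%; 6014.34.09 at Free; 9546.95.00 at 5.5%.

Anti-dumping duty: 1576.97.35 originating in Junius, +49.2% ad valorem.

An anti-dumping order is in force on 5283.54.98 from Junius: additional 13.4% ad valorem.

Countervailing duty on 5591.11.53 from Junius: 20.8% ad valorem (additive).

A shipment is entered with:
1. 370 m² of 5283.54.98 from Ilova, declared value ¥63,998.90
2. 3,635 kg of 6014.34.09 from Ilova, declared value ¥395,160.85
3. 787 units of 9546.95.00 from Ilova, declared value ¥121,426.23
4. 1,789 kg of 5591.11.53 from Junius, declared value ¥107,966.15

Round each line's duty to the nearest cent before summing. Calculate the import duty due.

Line 1 (5283.54.98, Ilova, 370 m², ¥63,998.90):
Base rate for 5283.54.98 is 21%.
Origin Ilova qualifies under the Vinara–Ilova agreement and 5283.54.98 is covered: preferential rate 14.5% applies instead.
The additional-duty order on 5283.54.98 targets Junius, not Ilova; it does not apply.
Duty = ¥63,998.90 × 14.5% = ¥9,279.84.
Line 2 (6014.34.09, Ilova, 3,635 kg, ¥395,160.85):
Base rate for 6014.34.09 is ¥0.47/kg.
Origin Ilova qualifies under the Vinara–Ilova agreement and 6014.34.09 is covered: preferential rate Free applies instead.
Duty = ¥395,160.85 × 0% = ¥0.00.
Line 3 (9546.95.00, Ilova, 787 units, ¥121,426.23):
Base rate for 9546.95.00 is 15%.
Origin Ilova qualifies under the Vinara–Ilova agreement and 9546.95.00 is covered: preferential rate 5.5% applies instead.
Duty = ¥121,426.23 × 5.5% = ¥6,678.44.
Line 4 (5591.11.53, Junius, 1,789 kg, ¥107,966.15):
Base rate for 5591.11.53 is 15%.
Additional duty on 5591.11.53 from Junius: +20.8%. Applied ad valorem rate: 15% + 20.8% = 35.8%.
Duty = ¥107,966.15 × 35.8% = ¥38,651.88.
Total = ¥9,279.84 + ¥0.00 + ¥6,678.44 + ¥38,651.88 = ¥54,610.16.

¥54,610.16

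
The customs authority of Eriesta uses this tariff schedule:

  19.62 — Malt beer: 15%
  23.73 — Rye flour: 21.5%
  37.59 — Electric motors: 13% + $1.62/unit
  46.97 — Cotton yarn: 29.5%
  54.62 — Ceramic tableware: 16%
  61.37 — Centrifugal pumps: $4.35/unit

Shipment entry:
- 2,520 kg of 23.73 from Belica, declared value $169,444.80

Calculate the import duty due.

Line 1 (23.73, Belica, 2,520 kg, $169,444.80):
Base rate for 23.73 is 21.5%.
Duty = $169,444.80 × 21.5% = $36,430.63.

$36,430.63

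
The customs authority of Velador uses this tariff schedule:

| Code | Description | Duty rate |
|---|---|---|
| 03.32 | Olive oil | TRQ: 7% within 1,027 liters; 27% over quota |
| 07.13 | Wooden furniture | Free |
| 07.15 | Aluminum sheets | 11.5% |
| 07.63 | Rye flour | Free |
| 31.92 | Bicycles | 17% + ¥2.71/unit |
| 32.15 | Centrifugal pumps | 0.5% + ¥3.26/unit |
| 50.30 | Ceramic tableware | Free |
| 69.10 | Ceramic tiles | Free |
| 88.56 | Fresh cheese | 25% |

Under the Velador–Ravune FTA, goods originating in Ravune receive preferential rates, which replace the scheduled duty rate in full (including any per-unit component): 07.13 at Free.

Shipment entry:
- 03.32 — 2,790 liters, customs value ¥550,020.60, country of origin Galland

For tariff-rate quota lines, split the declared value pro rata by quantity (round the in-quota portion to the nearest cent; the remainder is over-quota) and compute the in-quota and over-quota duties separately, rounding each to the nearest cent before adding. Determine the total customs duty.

¥108,013.00

Line 1 (03.32, Galland, 2,790 liters, ¥550,020.60):
Code 03.32 is under a tariff-rate quota (threshold 1,027 liters). In-quota: 1,027 liters at 7%; over-quota: 1,763 liters at 27%.
Pro-rata value split: in-quota = ¥550,020.60 × 1,027/2,790 = ¥202,462.78; over-quota = ¥550,020.60 − ¥202,462.78 = ¥347,557.82.
In-quota duty = ¥202,462.78 × 7% = ¥14,172.39. Over-quota duty = ¥347,557.82 × 27% = ¥93,840.61.
Line duty = ¥14,172.39 + ¥93,840.61 = ¥108,013.00.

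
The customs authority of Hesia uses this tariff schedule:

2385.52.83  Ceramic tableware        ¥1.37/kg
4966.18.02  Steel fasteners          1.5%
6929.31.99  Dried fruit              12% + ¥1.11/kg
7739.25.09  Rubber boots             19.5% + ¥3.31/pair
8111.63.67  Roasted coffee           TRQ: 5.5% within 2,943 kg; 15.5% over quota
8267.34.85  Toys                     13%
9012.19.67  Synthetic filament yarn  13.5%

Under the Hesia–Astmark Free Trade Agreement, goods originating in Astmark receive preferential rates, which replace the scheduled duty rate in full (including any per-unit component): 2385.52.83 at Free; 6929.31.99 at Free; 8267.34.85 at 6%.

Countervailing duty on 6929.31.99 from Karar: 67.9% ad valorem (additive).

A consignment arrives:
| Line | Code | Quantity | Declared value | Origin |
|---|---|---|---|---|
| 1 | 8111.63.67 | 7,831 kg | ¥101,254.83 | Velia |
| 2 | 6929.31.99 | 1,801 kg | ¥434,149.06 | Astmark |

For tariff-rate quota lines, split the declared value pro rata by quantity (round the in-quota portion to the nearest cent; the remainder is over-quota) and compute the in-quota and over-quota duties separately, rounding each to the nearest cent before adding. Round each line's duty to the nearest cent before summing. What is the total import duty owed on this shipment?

Line 1 (8111.63.67, Velia, 7,831 kg, ¥101,254.83):
Code 8111.63.67 is under a tariff-rate quota (threshold 2,943 kg). In-quota: 2,943 kg at 5.5%; over-quota: 4,888 kg at 15.5%.
Pro-rata value split: in-quota = ¥101,254.83 × 2,943/7,831 = ¥38,052.99; over-quota = ¥101,254.83 − ¥38,052.99 = ¥63,201.84.
In-quota duty = ¥38,052.99 × 5.5% = ¥2,092.91. Over-quota duty = ¥63,201.84 × 15.5% = ¥9,796.29.
Line duty = ¥2,092.91 + ¥9,796.29 = ¥11,889.20.
Line 2 (6929.31.99, Astmark, 1,801 kg, ¥434,149.06):
Base rate for 6929.31.99 is 12% + ¥1.11/kg.
Origin Astmark qualifies under the Hesia–Astmark agreement and 6929.31.99 is covered: preferential rate Free applies instead.
The additional-duty order on 6929.31.99 targets Karar, not Astmark; it does not apply.
Duty = ¥434,149.06 × 0% = ¥0.00.
Total = ¥11,889.20 + ¥0.00 = ¥11,889.20.

¥11,889.20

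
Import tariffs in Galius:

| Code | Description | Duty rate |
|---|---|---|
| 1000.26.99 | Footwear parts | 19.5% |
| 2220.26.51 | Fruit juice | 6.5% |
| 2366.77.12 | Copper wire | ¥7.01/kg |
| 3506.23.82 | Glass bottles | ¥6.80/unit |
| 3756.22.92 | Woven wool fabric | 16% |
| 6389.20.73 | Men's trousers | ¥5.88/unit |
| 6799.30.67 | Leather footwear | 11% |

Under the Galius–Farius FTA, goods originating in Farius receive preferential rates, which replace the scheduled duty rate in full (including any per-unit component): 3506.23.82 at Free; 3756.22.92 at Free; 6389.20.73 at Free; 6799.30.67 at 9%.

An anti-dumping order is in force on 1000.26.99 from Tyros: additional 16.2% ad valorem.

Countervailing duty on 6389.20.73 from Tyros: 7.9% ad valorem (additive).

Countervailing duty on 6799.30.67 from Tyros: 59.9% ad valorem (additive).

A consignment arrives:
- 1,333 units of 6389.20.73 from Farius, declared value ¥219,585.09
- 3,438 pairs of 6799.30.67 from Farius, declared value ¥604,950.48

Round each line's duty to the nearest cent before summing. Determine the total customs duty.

¥54,445.54

Line 1 (6389.20.73, Farius, 1,333 units, ¥219,585.09):
Base rate for 6389.20.73 is ¥5.88/unit.
Origin Farius qualifies under the Galius–Farius agreement and 6389.20.73 is covered: preferential rate Free applies instead.
The additional-duty order on 6389.20.73 targets Tyros, not Farius; it does not apply.
Duty = ¥219,585.09 × 0% = ¥0.00.
Line 2 (6799.30.67, Farius, 3,438 pairs, ¥604,950.48):
Base rate for 6799.30.67 is 11%.
Origin Farius qualifies under the Galius–Farius agreement and 6799.30.67 is covered: preferential rate 9% applies instead.
The additional-duty order on 6799.30.67 targets Tyros, not Farius; it does not apply.
Duty = ¥604,950.48 × 9% = ¥54,445.54.
Total = ¥0.00 + ¥54,445.54 = ¥54,445.54.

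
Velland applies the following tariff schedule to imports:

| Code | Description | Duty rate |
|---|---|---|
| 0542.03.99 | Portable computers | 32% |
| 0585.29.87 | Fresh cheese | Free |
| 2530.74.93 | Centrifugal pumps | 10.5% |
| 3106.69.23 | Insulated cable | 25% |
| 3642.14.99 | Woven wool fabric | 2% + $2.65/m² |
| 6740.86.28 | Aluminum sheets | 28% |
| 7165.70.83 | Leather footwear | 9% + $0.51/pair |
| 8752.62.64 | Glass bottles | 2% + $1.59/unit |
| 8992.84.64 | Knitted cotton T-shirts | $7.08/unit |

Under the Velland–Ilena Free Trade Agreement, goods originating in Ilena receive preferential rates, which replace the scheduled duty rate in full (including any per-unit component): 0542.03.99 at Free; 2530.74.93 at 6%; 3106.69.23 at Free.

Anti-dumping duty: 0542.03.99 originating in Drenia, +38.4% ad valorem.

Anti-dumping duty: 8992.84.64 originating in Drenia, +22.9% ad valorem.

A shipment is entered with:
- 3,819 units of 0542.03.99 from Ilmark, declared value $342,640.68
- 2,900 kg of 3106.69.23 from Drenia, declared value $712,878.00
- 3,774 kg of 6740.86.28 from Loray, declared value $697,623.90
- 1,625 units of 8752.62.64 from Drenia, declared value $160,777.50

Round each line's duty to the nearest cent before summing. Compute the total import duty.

$488,998.51

Line 1 (0542.03.99, Ilmark, 3,819 units, $342,640.68):
Base rate for 0542.03.99 is 32%.
0542.03.99 has an FTA preferential rate, but origin Ilmark is not Ilena; base rate stands.
The additional-duty order on 0542.03.99 targets Drenia, not Ilmark; it does not apply.
Duty = $342,640.68 × 32% = $109,645.02.
Line 2 (3106.69.23, Drenia, 2,900 kg, $712,878.00):
Base rate for 3106.69.23 is 25%.
3106.69.23 has an FTA preferential rate, but origin Drenia is not Ilena; base rate stands.
Duty = $712,878.00 × 25% = $178,219.50.
Line 3 (6740.86.28, Loray, 3,774 kg, $697,623.90):
Base rate for 6740.86.28 is 28%.
Duty = $697,623.90 × 28% = $195,334.69.
Line 4 (8752.62.64, Drenia, 1,625 units, $160,777.50):
Base rate for 8752.62.64 is 2% + $1.59/unit.
Duty = $160,777.50 × 2% + 1,625 × $1.59 = $5,799.30.
Total = $109,645.02 + $178,219.50 + $195,334.69 + $5,799.30 = $488,998.51.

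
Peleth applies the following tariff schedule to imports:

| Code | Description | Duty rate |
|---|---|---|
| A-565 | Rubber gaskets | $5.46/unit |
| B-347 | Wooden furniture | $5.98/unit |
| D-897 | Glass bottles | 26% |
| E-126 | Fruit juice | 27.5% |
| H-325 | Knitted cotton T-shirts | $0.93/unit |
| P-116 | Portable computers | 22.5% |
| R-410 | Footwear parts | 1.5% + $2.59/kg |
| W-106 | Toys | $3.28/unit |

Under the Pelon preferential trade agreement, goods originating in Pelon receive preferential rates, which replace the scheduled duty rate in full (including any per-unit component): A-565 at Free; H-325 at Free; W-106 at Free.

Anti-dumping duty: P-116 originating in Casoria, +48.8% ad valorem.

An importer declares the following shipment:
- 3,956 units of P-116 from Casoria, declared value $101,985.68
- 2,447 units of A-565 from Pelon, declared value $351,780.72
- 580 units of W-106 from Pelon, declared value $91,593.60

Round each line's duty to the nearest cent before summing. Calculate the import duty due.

Line 1 (P-116, Casoria, 3,956 units, $101,985.68):
Base rate for P-116 is 22.5%.
Additional duty on P-116 from Casoria: +48.8%. Applied ad valorem rate: 22.5% + 48.8% = 71.3%.
Duty = $101,985.68 × 71.3% = $72,715.79.
Line 2 (A-565, Pelon, 2,447 units, $351,780.72):
Base rate for A-565 is $5.46/unit.
Origin Pelon qualifies under the Peleth–Pelon agreement and A-565 is covered: preferential rate Free applies instead.
Duty = $351,780.72 × 0% = $0.00.
Line 3 (W-106, Pelon, 580 units, $91,593.60):
Base rate for W-106 is $3.28/unit.
Origin Pelon qualifies under the Peleth–Pelon agreement and W-106 is covered: preferential rate Free applies instead.
Duty = $91,593.60 × 0% = $0.00.
Total = $72,715.79 + $0.00 + $0.00 = $72,715.79.

$72,715.79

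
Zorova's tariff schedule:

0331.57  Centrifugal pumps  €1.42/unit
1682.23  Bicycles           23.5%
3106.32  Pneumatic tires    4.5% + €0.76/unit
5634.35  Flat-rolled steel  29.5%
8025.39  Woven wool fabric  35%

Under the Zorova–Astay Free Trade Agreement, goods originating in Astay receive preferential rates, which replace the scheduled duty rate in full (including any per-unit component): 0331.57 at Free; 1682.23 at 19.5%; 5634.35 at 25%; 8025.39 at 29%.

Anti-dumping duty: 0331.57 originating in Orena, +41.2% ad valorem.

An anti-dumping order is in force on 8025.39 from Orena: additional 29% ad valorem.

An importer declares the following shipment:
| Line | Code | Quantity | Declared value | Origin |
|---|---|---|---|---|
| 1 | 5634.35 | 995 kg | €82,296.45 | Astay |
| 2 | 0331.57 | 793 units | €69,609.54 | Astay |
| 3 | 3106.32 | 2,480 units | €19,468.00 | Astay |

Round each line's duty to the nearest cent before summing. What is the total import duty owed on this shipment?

Line 1 (5634.35, Astay, 995 kg, €82,296.45):
Base rate for 5634.35 is 29.5%.
Origin Astay qualifies under the Zorova–Astay agreement and 5634.35 is covered: preferential rate 25% applies instead.
Duty = €82,296.45 × 25% = €20,574.11.
Line 2 (0331.57, Astay, 793 units, €69,609.54):
Base rate for 0331.57 is €1.42/unit.
Origin Astay qualifies under the Zorova–Astay agreement and 0331.57 is covered: preferential rate Free applies instead.
The additional-duty order on 0331.57 targets Orena, not Astay; it does not apply.
Duty = €69,609.54 × 0% = €0.00.
Line 3 (3106.32, Astay, 2,480 units, €19,468.00):
Base rate for 3106.32 is 4.5% + €0.76/unit.
Origin Astay is the FTA partner but 3106.32 is not on the preference list; base rate stands.
Duty = €19,468.00 × 4.5% + 2,480 × €0.76 = €2,760.86.
Total = €20,574.11 + €0.00 + €2,760.86 = €23,334.97.

€23,334.97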